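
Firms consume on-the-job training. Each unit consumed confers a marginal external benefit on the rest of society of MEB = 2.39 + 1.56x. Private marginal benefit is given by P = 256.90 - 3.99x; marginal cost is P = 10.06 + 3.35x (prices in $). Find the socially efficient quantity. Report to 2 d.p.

Social marginal benefit = demand + MEB = 259.29 - 2.43x.
Set SMB = MC: 259.29 - 2.43x = 10.06 + 3.35x → x* = 43.1194.

x* = 43.12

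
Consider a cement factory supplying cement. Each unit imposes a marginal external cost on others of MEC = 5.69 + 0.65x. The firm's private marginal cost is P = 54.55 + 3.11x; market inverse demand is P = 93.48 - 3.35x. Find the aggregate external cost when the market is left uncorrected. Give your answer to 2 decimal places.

46.09

Market equilibrium (private): 54.55 + 3.11x = 93.48 - 3.35x → x_m = 6.0263.
Total external cost = ∫₀^{x_m} (5.69 + 0.65x) dx = 5.69×6.0263 + ½×0.65×6.0263² = 46.0924.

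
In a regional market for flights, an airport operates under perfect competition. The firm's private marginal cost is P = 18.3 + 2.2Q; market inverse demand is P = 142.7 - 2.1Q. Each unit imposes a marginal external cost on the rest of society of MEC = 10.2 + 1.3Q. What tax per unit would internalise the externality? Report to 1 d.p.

tax = 36.7 per unit

Social marginal cost = private MC + MEC = 28.5 + 3.5Q.
Set SMC = demand: 28.5 + 3.5Q = 142.7 - 2.1Q → Q* = 20.3929.
The Pigouvian tax equals MEC at Q*: 10.2 + 1.3×20.3929 = 36.7108.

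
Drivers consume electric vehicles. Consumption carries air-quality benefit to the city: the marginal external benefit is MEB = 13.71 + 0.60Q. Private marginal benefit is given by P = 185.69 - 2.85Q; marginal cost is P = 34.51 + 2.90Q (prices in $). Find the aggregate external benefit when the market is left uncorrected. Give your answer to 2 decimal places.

Market equilibrium (private): 34.51 + 2.90Q = 185.69 - 2.85Q → Q_m = 26.2922.
Total external benefit = ∫₀^{Q_m} (13.71 + 0.60Q) dQ = 13.71×26.2922 + ½×0.60×26.2922² = 567.8500.

$567.85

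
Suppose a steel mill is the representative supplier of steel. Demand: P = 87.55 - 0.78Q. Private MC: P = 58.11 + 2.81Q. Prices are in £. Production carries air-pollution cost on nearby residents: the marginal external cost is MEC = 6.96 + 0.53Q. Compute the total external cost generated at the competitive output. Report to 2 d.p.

£74.90

Market equilibrium (private): 58.11 + 2.81Q = 87.55 - 0.78Q → Q_m = 8.2006.
Total external cost = ∫₀^{Q_m} (6.96 + 0.53Q) dQ = 6.96×8.2006 + ½×0.53×8.2006² = 74.8974.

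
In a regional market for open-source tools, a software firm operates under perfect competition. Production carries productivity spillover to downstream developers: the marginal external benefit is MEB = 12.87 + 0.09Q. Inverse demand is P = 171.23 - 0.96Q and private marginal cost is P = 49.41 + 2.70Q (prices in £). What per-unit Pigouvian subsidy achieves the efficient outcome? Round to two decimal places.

subsidy = £16.27 per unit

Social marginal cost = private MC − MEB = 36.54 + 2.61Q.
Set SMC = demand: 36.54 + 2.61Q = 171.23 - 0.96Q → Q* = 37.7283.
The Pigouvian subsidy equals MEB at Q*: 12.87 + 0.09×37.7283 = 16.2655.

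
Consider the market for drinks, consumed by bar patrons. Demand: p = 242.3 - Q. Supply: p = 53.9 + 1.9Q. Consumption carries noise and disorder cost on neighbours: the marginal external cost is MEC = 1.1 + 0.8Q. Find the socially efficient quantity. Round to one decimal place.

Social marginal benefit = demand − MEC = 241.2 - 1.8Q.
Set SMB = MC: 241.2 - 1.8Q = 53.9 + 1.9Q → Q* = 50.6216.

Q* = 50.6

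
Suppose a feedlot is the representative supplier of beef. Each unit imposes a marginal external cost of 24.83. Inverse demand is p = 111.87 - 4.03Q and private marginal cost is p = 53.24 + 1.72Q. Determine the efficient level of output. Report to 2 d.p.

Q* = 5.88

Social marginal cost = private MC + MEC = 78.07 + 1.72Q.
Set SMC = demand: 78.07 + 1.72Q = 111.87 - 4.03Q → Q* = 5.8783.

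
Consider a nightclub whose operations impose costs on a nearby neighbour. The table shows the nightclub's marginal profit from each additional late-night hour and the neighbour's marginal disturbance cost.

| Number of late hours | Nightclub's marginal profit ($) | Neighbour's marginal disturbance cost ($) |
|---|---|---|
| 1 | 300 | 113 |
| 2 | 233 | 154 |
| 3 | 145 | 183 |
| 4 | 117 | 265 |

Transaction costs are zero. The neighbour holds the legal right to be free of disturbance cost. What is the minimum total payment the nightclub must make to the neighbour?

Efficient level: marginal profit ≥ marginal disturbance cost through level 2, so k* = 2.
With the neighbour holding the right, the nightclub must at least compensate total damage at k*: 113 + 154 = 267.

$267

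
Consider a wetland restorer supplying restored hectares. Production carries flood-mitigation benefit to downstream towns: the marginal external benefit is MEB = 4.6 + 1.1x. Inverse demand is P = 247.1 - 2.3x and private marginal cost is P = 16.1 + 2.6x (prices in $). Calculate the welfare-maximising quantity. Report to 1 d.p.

x* = 62.0

Social marginal cost = private MC − MEB = 11.5 + 1.5x.
Set SMC = demand: 11.5 + 1.5x = 247.1 - 2.3x → x* = 62.0000.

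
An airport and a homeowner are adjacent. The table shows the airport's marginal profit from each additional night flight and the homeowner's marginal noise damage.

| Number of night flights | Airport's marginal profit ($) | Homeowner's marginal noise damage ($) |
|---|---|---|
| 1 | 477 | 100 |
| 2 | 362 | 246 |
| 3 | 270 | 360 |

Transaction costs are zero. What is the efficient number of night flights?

2

Bargaining reaches the level where marginal profit last exceeds marginal noise damage.
That holds through level 2 (362 ≥ 246) but not at 3 (270 < 360).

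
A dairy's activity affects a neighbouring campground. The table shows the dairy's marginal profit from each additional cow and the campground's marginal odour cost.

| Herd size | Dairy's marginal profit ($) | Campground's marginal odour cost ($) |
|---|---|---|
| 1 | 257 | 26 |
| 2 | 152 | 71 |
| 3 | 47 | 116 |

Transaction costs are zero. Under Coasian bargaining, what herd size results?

Bargaining reaches the level where marginal profit last exceeds marginal odour cost.
That holds through level 2 (152 ≥ 71) but not at 3 (47 < 116).

2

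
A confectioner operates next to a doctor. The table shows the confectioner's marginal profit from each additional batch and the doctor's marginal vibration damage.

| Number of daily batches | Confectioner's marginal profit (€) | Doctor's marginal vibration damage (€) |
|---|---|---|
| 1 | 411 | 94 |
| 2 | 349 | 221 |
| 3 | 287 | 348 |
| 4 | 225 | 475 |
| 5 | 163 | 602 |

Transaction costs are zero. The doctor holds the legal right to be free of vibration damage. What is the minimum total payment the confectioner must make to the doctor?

€315

Efficient level: marginal profit ≥ marginal vibration damage through level 2, so k* = 2.
With the doctor holding the right, the confectioner must at least compensate total damage at k*: 94 + 221 = 315.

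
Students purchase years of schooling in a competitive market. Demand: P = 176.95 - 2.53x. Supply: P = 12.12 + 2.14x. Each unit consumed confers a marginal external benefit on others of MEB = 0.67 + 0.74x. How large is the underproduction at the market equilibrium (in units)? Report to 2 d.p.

6.82 units

Market equilibrium (private): 12.12 + 2.14x = 176.95 - 2.53x → x_m = 35.2955.
Social marginal benefit = demand + MEB = 177.62 - 1.79x.
Set SMB = MC: 177.62 - 1.79x = 12.12 + 2.14x → x* = 42.1120.
Gap = |35.2955 − 42.1120| = 6.8165.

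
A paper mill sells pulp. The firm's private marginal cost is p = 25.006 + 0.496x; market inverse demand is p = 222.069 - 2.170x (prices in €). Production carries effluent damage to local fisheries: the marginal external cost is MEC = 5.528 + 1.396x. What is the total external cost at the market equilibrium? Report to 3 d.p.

€4222.303

Market equilibrium (private): 25.006 + 0.496x = 222.069 - 2.170x → x_m = 73.9171.
Total external cost = ∫₀^{x_m} (5.528 + 1.396x) dx = 5.528×73.9171 + ½×1.396×73.9171² = 4222.3026.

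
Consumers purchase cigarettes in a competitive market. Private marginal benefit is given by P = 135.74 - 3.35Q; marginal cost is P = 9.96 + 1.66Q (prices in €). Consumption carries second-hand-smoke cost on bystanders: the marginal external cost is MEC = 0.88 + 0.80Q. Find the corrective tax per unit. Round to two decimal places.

tax = €18.08 per unit

Social marginal benefit = demand − MEC = 134.86 - 4.15Q.
Set SMB = MC: 134.86 - 4.15Q = 9.96 + 1.66Q → Q* = 21.4974.
The Pigouvian tax equals MEC at Q*: 0.88 + 0.80×21.4974 = 18.0779.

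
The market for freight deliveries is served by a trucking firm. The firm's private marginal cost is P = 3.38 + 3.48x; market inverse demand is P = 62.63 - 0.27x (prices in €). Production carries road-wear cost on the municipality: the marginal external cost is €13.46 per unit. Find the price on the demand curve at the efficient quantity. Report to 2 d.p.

P = €59.33

Social marginal cost = private MC + MEC = 16.84 + 3.48x.
Set SMC = demand: 16.84 + 3.48x = 62.63 - 0.27x → x* = 12.2107.
Consumer price on the demand curve at x*: 62.63 − 0.27×12.2107 = 59.3331.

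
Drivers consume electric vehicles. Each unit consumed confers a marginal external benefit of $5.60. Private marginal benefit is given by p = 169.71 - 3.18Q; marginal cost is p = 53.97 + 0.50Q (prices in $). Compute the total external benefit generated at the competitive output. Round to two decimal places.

$176.13

Market equilibrium (private): 53.97 + 0.50Q = 169.71 - 3.18Q → Q_m = 31.4511.
Total external benefit = MEB × Q_m = 5.60 × 31.4511 = 176.1262.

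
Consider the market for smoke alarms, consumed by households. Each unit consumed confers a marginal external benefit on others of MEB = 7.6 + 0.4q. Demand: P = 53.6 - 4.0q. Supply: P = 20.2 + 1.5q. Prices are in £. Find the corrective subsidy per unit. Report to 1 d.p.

subsidy = £10.8 per unit

Social marginal benefit = demand + MEB = 61.2 - 3.6q.
Set SMB = MC: 61.2 - 3.6q = 20.2 + 1.5q → q* = 8.0392.
The Pigouvian subsidy equals MEB at q*: 7.6 + 0.4×8.0392 = 10.8157.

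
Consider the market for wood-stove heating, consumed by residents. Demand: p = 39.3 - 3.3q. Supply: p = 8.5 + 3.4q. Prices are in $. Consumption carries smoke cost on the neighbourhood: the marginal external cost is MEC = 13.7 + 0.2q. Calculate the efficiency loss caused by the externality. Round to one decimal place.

DWL = $15.5

Market equilibrium (private): 8.5 + 3.4q = 39.3 - 3.3q → q_m = 4.5970.
Social marginal benefit = demand − MEC = 25.6 - 3.5q.
Set SMB = MC: 25.6 - 3.5q = 8.5 + 3.4q → q* = 2.4783.
The loss is the area between SMB and MC from q* to q_m; with linear curves that's a triangle of height MEC(q_m).
DWL = ½ × 2.1187 × 14.6194 = 15.4871.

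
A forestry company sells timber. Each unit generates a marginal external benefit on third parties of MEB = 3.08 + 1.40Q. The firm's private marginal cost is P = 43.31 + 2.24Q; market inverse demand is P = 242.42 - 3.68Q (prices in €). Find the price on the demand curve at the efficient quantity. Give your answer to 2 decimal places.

Social marginal cost = private MC − MEB = 40.23 + 0.84Q.
Set SMC = demand: 40.23 + 0.84Q = 242.42 - 3.68Q → Q* = 44.7323.
Consumer price on the demand curve at Q*: 242.42 − 3.68×44.7323 = 77.8051.

P = €77.81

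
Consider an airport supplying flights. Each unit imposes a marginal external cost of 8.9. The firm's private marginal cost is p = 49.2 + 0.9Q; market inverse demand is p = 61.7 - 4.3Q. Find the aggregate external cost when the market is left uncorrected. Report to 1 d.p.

Market equilibrium (private): 49.2 + 0.9Q = 61.7 - 4.3Q → Q_m = 2.4038.
Total external cost = MEC × Q_m = 8.9 × 2.4038 = 21.3938.

21.4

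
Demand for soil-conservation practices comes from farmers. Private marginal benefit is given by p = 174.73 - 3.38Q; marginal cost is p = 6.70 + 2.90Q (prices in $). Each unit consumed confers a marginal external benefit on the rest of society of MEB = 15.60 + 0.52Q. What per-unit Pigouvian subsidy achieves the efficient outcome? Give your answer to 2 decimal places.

Social marginal benefit = demand + MEB = 190.33 - 2.86Q.
Set SMB = MC: 190.33 - 2.86Q = 6.70 + 2.90Q → Q* = 31.8802.
The Pigouvian subsidy equals MEB at Q*: 15.60 + 0.52×31.8802 = 32.1777.

subsidy = $32.18 per unit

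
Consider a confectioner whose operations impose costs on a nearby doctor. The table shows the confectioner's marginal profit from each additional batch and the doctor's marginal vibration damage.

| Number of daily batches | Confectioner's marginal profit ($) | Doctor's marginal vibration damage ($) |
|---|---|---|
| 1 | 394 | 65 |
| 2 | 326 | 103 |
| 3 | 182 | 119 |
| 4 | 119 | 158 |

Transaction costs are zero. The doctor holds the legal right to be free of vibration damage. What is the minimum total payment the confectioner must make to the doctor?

$287

Efficient level: marginal profit ≥ marginal vibration damage through level 3, so k* = 3.
With the doctor holding the right, the confectioner must at least compensate total damage at k*: 65 + 103 + 119 = 287.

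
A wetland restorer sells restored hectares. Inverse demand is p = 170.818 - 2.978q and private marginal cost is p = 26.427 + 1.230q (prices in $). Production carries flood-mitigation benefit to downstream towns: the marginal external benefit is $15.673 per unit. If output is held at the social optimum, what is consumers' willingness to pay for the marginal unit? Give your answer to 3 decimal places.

P = $57.541

Social marginal cost = private MC − MEB = 10.754 + 1.230q.
Set SMC = demand: 10.754 + 1.230q = 170.818 - 2.978q → q* = 38.0380.
Consumer price on the demand curve at q*: 170.818 − 2.978×38.0380 = 57.5408.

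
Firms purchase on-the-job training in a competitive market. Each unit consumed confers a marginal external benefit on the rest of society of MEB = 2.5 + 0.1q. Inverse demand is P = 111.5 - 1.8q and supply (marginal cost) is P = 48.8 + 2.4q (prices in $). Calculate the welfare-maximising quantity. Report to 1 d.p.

Social marginal benefit = demand + MEB = 114.0 - 1.7q.
Set SMB = MC: 114.0 - 1.7q = 48.8 + 2.4q → q* = 15.9024.

q* = 15.9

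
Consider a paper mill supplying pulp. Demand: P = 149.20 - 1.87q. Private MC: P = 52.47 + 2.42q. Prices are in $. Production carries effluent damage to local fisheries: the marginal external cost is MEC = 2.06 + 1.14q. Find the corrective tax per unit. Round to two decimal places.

tax = $21.94 per unit

Social marginal cost = private MC + MEC = 54.53 + 3.56q.
Set SMC = demand: 54.53 + 3.56q = 149.20 - 1.87q → q* = 17.4346.
The Pigouvian tax equals MEC at q*: 2.06 + 1.14×17.4346 = 21.9354.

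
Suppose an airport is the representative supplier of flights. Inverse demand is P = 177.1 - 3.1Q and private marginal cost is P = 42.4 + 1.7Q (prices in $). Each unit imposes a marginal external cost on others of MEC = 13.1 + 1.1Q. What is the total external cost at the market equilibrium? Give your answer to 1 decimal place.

$800.7

Market equilibrium (private): 42.4 + 1.7Q = 177.1 - 3.1Q → Q_m = 28.0625.
Total external cost = ∫₀^{Q_m} (13.1 + 1.1Q) dQ = 13.1×28.0625 + ½×1.1×28.0625² = 800.7459.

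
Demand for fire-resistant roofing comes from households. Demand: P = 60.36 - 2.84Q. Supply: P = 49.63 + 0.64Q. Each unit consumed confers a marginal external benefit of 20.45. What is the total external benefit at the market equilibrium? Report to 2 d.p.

63.05

Market equilibrium (private): 49.63 + 0.64Q = 60.36 - 2.84Q → Q_m = 3.0833.
Total external benefit = MEB × Q_m = 20.45 × 3.0833 = 63.0535.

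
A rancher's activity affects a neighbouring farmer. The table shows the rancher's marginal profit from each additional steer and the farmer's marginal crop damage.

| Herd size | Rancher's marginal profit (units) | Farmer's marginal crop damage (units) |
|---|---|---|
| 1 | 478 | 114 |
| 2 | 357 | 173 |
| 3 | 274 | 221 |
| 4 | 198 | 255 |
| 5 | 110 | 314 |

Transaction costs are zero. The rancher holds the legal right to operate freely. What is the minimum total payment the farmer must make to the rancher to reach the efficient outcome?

Left alone the rancher would choose level 5 (marginal profit stays positive).
Efficient level: k* = 3 (marginal profit ≥ marginal crop damage through 3).
The farmer must at least cover the rancher's forgone profit from cutting 5→3: 198 + 110 = 308.

308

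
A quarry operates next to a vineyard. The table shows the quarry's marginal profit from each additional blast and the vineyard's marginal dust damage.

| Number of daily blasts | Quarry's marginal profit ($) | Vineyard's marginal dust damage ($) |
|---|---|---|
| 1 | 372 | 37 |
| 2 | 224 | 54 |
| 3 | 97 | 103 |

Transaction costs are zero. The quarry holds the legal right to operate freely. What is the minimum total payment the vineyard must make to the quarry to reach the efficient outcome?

Left alone the quarry would choose level 3 (marginal profit stays positive).
Efficient level: k* = 2 (marginal profit ≥ marginal dust damage through 2).
The vineyard must at least cover the quarry's forgone profit from cutting 3→2: 97 = 97.

$97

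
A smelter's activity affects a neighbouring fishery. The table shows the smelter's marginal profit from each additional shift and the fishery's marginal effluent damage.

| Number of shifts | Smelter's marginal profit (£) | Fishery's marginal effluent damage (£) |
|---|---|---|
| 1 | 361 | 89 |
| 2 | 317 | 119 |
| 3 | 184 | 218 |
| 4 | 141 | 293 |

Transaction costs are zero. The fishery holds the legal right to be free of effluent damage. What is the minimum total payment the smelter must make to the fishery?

£208

Efficient level: marginal profit ≥ marginal effluent damage through level 2, so k* = 2.
With the fishery holding the right, the smelter must at least compensate total damage at k*: 89 + 119 = 208.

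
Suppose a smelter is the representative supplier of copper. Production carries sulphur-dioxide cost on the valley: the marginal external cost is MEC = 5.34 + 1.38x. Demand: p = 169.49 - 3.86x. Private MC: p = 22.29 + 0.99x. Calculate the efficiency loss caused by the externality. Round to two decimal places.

Market equilibrium (private): 22.29 + 0.99x = 169.49 - 3.86x → x_m = 30.3505.
Social marginal cost = private MC + MEC = 27.63 + 2.37x.
Set SMC = demand: 27.63 + 2.37x = 169.49 - 3.86x → x* = 22.7705.
Between x* and x_m the wedge SMC − demand runs linearly from 0 to MEC(x_m), so the loss is a triangle.
DWL = ½ × 7.5800 × 47.2237 = 178.9778.

DWL = 178.98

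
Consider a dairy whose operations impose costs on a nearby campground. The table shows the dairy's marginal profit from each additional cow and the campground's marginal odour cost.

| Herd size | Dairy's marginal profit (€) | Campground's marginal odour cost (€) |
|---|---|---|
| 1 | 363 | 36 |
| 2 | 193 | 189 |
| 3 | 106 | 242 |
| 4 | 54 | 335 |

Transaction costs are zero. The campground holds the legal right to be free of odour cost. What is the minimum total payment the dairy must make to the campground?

Efficient level: marginal profit ≥ marginal odour cost through level 2, so k* = 2.
With the campground holding the right, the dairy must at least compensate total damage at k*: 36 + 189 = 225.

€225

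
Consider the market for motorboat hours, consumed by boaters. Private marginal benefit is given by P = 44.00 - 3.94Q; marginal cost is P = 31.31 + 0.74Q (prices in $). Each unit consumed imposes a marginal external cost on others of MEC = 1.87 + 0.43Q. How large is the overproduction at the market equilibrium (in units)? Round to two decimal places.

Market equilibrium (private): 31.31 + 0.74Q = 44.00 - 3.94Q → Q_m = 2.7115.
Social marginal benefit = demand − MEC = 42.13 - 4.37Q.
Set SMB = MC: 42.13 - 4.37Q = 31.31 + 0.74Q → Q* = 2.1174.
Gap = |2.7115 − 2.1174| = 0.5941.

0.59 units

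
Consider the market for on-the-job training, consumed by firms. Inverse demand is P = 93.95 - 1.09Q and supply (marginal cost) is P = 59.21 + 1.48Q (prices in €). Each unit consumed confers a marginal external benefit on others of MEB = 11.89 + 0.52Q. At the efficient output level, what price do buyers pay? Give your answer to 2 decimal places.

P = €69.16

Social marginal benefit = demand + MEB = 105.84 - 0.57Q.
Set SMB = MC: 105.84 - 0.57Q = 59.21 + 1.48Q → Q* = 22.7463.
Consumer price on the demand curve at Q*: 93.95 − 1.09×22.7463 = 69.1565.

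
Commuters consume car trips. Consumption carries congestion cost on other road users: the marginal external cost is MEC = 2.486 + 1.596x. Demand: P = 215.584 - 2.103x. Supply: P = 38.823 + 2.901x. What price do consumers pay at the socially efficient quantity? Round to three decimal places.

P = 160.054

Social marginal benefit = demand − MEC = 213.098 - 3.699x.
Set SMB = MC: 213.098 - 3.699x = 38.823 + 2.901x → x* = 26.4053.
Consumer price on the demand curve at x*: 215.584 − 2.103×26.4053 = 160.0537.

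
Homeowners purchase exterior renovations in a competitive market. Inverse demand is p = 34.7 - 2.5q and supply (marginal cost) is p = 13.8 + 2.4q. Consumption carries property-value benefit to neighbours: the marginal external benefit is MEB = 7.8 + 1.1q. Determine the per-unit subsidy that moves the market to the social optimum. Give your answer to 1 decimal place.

subsidy = 16.1 per unit

Social marginal benefit = demand + MEB = 42.5 - 1.4q.
Set SMB = MC: 42.5 - 1.4q = 13.8 + 2.4q → q* = 7.5526.
The Pigouvian subsidy equals MEB at q*: 7.8 + 1.1×7.5526 = 16.1079.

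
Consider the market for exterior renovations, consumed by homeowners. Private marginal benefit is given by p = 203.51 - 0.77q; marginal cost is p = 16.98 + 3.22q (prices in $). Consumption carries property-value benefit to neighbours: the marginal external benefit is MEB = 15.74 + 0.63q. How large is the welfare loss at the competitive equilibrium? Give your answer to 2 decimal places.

Market equilibrium (private): 16.98 + 3.22q = 203.51 - 0.77q → q_m = 46.7494.
Social marginal benefit = demand + MEB = 219.25 - 0.14q.
Set SMB = MC: 219.25 - 0.14q = 16.98 + 3.22q → q* = 60.1994.
Height of the DWL triangle at q_m is SMB(q_m) − MC(q_m) = MEB(q_m) = 45.1921.
DWL = ½ × 13.4500 × 45.1921 = 303.9169.

DWL = $303.92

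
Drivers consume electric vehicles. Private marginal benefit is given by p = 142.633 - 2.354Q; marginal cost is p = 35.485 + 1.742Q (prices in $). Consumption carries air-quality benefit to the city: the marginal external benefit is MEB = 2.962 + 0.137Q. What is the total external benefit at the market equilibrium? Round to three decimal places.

$124.358

Market equilibrium (private): 35.485 + 1.742Q = 142.633 - 2.354Q → Q_m = 26.1592.
Total external benefit = ∫₀^{Q_m} (2.962 + 0.137Q) dQ = 2.962×26.1592 + ½×0.137×26.1592² = 124.3584.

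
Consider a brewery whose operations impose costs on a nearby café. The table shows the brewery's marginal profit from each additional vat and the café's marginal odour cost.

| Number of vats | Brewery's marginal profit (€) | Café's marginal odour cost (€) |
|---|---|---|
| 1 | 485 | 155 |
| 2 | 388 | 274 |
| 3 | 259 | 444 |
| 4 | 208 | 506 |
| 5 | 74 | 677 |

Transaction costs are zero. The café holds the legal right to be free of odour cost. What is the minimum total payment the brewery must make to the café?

€429

Efficient level: marginal profit ≥ marginal odour cost through level 2, so k* = 2.
With the café holding the right, the brewery must at least compensate total damage at k*: 155 + 274 = 429.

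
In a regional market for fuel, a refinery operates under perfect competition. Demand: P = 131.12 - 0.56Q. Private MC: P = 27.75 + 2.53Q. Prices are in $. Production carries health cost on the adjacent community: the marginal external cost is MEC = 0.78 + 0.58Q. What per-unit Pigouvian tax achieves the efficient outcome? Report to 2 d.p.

tax = $16.99 per unit

Social marginal cost = private MC + MEC = 28.53 + 3.11Q.
Set SMC = demand: 28.53 + 3.11Q = 131.12 - 0.56Q → Q* = 27.9537.
The Pigouvian tax equals MEC at Q*: 0.78 + 0.58×27.9537 = 16.9931.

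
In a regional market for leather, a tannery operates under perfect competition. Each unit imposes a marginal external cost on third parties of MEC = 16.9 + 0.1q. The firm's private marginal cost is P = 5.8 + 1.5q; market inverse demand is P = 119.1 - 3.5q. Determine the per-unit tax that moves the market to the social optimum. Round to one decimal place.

tax = 18.8 per unit

Social marginal cost = private MC + MEC = 22.7 + 1.6q.
Set SMC = demand: 22.7 + 1.6q = 119.1 - 3.5q → q* = 18.9020.
The Pigouvian tax equals MEC at q*: 16.9 + 0.1×18.9020 = 18.7902.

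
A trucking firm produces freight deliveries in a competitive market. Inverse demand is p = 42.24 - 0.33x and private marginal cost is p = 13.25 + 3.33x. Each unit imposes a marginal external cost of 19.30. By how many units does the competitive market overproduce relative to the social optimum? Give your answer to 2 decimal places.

5.27 units

Market equilibrium (private): 13.25 + 3.33x = 42.24 - 0.33x → x_m = 7.9208.
Social marginal cost = private MC + MEC = 32.55 + 3.33x.
Set SMC = demand: 32.55 + 3.33x = 42.24 - 0.33x → x* = 2.6475.
Gap = |7.9208 − 2.6475| = 5.2733.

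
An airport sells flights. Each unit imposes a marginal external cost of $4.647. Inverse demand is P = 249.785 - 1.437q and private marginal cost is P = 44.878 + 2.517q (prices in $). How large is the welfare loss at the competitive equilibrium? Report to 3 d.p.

DWL = $2.731

Market equilibrium (private): 44.878 + 2.517q = 249.785 - 1.437q → q_m = 51.8227.
Social marginal cost = private MC + MEC = 49.525 + 2.517q.
Set SMC = demand: 49.525 + 2.517q = 249.785 - 1.437q → q* = 50.6474.
The loss is the area between SMC and demand from q* to q_m; with linear curves that's a triangle of height MEC(q_m).
DWL = ½ × 1.1753 × 4.6470 = 2.7308.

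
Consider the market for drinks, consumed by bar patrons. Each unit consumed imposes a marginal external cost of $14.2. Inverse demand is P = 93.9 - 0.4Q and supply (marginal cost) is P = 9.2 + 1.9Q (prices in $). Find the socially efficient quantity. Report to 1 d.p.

Social marginal benefit = demand − MEC = 79.7 - 0.4Q.
Set SMB = MC: 79.7 - 0.4Q = 9.2 + 1.9Q → Q* = 30.6522.

Q* = 30.7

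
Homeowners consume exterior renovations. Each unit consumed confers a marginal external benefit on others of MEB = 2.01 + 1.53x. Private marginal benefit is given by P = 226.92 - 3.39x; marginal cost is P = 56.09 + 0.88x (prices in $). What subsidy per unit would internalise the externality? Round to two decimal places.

subsidy = $98.52 per unit

Social marginal benefit = demand + MEB = 228.93 - 1.86x.
Set SMB = MC: 228.93 - 1.86x = 56.09 + 0.88x → x* = 63.0803.
The Pigouvian subsidy equals MEB at x*: 2.01 + 1.53×63.0803 = 98.5229.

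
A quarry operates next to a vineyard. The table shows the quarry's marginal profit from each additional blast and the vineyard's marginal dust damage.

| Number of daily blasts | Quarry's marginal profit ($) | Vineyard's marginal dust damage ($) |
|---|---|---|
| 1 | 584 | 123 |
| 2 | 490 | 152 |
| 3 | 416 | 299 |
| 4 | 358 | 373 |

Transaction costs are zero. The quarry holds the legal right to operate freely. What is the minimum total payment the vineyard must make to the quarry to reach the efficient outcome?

Left alone the quarry would choose level 4 (marginal profit stays positive).
Efficient level: k* = 3 (marginal profit ≥ marginal dust damage through 3).
The vineyard must at least cover the quarry's forgone profit from cutting 4→3: 358 = 358.

$358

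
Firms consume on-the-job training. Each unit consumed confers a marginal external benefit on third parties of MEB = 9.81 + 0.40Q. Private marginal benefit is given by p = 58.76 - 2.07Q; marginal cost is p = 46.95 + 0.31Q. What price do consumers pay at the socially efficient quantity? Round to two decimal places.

Social marginal benefit = demand + MEB = 68.57 - 1.67Q.
Set SMB = MC: 68.57 - 1.67Q = 46.95 + 0.31Q → Q* = 10.9192.
Consumer price on the demand curve at Q*: 58.76 − 2.07×10.9192 = 36.1573.

P = 36.16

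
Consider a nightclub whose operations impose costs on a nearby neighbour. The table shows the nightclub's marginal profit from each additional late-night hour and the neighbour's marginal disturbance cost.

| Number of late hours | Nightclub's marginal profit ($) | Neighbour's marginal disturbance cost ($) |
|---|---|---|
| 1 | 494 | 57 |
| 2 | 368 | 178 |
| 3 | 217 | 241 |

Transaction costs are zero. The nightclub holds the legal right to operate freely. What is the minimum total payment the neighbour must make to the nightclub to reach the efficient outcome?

$217

Left alone the nightclub would choose level 3 (marginal profit stays positive).
Efficient level: k* = 2 (marginal profit ≥ marginal disturbance cost through 2).
The neighbour must at least cover the nightclub's forgone profit from cutting 3→2: 217 = 217.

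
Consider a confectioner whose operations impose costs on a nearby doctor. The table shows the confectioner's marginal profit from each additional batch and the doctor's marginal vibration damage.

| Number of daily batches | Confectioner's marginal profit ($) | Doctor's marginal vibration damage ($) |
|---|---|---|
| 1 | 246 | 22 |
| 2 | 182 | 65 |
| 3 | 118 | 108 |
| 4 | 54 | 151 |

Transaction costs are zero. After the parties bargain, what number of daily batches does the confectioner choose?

Bargaining reaches the level where marginal profit last exceeds marginal vibration damage.
That holds through level 3 (118 ≥ 108) but not at 4 (54 < 151).

3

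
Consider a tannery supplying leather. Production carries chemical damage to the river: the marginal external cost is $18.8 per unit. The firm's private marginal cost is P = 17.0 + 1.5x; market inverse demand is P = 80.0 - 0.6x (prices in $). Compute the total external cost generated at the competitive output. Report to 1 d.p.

$564.0

Market equilibrium (private): 17.0 + 1.5x = 80.0 - 0.6x → x_m = 30.0000.
Total external cost = MEC × x_m = 18.8 × 30.0000 = 564.0000.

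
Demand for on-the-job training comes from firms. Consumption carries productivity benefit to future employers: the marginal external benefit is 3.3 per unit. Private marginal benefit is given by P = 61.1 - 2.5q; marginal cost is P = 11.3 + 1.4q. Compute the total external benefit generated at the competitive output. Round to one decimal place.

42.1

Market equilibrium (private): 11.3 + 1.4q = 61.1 - 2.5q → q_m = 12.7692.
Total external benefit = MEB × q_m = 3.3 × 12.7692 = 42.1384.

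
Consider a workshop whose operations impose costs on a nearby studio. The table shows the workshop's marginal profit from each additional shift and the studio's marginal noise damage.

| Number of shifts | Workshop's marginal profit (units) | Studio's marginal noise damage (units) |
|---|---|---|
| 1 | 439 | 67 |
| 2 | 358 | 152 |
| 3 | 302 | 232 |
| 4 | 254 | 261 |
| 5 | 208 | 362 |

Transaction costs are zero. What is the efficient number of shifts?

3

Bargaining reaches the level where marginal profit last exceeds marginal noise damage.
That holds through level 3 (302 ≥ 232) but not at 4 (254 < 261).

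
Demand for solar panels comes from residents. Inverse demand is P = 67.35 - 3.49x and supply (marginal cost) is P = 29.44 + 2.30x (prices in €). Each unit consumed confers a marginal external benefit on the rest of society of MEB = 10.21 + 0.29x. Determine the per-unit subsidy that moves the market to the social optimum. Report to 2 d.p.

Social marginal benefit = demand + MEB = 77.56 - 3.20x.
Set SMB = MC: 77.56 - 3.20x = 29.44 + 2.30x → x* = 8.7491.
The Pigouvian subsidy equals MEB at x*: 10.21 + 0.29×8.7491 = 12.7472.

subsidy = €12.75 per unit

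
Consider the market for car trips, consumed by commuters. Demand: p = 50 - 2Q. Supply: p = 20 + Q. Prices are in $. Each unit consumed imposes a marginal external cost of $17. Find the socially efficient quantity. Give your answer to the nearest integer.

Q* = 4

Social marginal benefit = demand − MEC = 33 - 2Q.
Set SMB = MC: 33 - 2Q = 20 + Q → Q* = 4.3333.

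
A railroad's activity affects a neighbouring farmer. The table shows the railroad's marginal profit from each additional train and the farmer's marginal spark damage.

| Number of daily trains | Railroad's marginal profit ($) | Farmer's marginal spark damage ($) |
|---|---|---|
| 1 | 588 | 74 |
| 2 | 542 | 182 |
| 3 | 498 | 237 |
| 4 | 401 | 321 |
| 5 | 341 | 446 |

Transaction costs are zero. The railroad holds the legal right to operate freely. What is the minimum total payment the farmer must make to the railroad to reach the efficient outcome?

Left alone the railroad would choose level 5 (marginal profit stays positive).
Efficient level: k* = 4 (marginal profit ≥ marginal spark damage through 4).
The farmer must at least cover the railroad's forgone profit from cutting 5→4: 341 = 341.

$341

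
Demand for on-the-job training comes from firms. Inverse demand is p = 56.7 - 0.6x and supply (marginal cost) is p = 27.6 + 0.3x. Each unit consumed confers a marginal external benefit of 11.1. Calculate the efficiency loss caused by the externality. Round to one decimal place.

DWL = 68.5

Market equilibrium (private): 27.6 + 0.3x = 56.7 - 0.6x → x_m = 32.3333.
Social marginal benefit = demand + MEB = 67.8 - 0.6x.
Set SMB = MC: 67.8 - 0.6x = 27.6 + 0.3x → x* = 44.6667.
The welfare-loss triangle has base |x_m − x*| and height MEB(x_m) (the vertical gap between SMB and MC is zero at x* and MEB at x_m).
DWL = ½ × 12.3334 × 11.1000 = 68.4504.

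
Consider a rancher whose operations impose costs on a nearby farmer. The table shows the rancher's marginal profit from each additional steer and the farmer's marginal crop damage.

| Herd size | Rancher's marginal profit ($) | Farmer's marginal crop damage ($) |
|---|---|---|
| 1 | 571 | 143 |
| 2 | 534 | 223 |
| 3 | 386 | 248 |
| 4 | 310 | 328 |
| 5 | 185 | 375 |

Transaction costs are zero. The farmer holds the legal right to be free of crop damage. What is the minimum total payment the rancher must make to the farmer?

Efficient level: marginal profit ≥ marginal crop damage through level 3, so k* = 3.
With the farmer holding the right, the rancher must at least compensate total damage at k*: 143 + 223 + 248 = 614.

$614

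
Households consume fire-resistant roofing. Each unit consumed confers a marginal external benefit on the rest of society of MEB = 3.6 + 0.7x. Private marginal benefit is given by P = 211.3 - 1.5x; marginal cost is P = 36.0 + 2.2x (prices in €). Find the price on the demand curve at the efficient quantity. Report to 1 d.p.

P = €121.9

Social marginal benefit = demand + MEB = 214.9 - 0.8x.
Set SMB = MC: 214.9 - 0.8x = 36.0 + 2.2x → x* = 59.6333.
Consumer price on the demand curve at x*: 211.3 − 1.5×59.6333 = 121.8501.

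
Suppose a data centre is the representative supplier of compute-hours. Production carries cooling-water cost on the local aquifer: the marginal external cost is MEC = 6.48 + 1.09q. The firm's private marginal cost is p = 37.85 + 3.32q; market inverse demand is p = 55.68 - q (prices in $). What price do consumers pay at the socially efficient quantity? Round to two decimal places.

P = $53.58

Social marginal cost = private MC + MEC = 44.33 + 4.41q.
Set SMC = demand: 44.33 + 4.41q = 55.68 - q → q* = 2.0980.
Consumer price on the demand curve at q*: 55.68 − 1.00×2.0980 = 53.5820.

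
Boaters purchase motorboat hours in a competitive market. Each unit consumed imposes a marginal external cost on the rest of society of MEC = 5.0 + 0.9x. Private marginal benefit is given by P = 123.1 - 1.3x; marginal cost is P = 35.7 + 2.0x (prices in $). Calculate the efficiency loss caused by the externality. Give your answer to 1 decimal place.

DWL = $99.0

Market equilibrium (private): 35.7 + 2.0x = 123.1 - 1.3x → x_m = 26.4848.
Social marginal benefit = demand − MEC = 118.1 - 2.2x.
Set SMB = MC: 118.1 - 2.2x = 35.7 + 2.0x → x* = 19.6190.
The welfare-loss triangle has base |x_m − x*| and height MEC(x_m) (the vertical gap between SMB and MC is zero at x* and MEC at x_m).
DWL = ½ × 6.8658 × 28.8364 = 98.9925.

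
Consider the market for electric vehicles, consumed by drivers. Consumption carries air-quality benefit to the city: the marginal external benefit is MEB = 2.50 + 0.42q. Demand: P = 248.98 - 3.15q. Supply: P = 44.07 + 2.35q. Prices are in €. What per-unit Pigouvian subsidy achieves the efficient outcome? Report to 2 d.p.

subsidy = €19.65 per unit

Social marginal benefit = demand + MEB = 251.48 - 2.73q.
Set SMB = MC: 251.48 - 2.73q = 44.07 + 2.35q → q* = 40.8287.
The Pigouvian subsidy equals MEB at q*: 2.50 + 0.42×40.8287 = 19.6481.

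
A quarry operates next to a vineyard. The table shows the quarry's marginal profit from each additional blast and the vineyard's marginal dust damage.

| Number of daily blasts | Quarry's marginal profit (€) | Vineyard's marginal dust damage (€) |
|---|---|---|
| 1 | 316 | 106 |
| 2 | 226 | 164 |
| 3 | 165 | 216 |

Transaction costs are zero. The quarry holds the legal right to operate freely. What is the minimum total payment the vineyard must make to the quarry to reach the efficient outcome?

Left alone the quarry would choose level 3 (marginal profit stays positive).
Efficient level: k* = 2 (marginal profit ≥ marginal dust damage through 2).
The vineyard must at least cover the quarry's forgone profit from cutting 3→2: 165 = 165.

€165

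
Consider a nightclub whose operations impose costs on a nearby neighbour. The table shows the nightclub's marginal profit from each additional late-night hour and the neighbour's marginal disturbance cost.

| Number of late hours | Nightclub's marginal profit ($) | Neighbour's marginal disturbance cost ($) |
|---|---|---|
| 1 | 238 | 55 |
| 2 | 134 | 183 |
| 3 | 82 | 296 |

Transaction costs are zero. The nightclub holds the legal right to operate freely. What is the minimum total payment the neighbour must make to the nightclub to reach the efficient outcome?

Left alone the nightclub would choose level 3 (marginal profit stays positive).
Efficient level: k* = 1 (marginal profit ≥ marginal disturbance cost through 1).
The neighbour must at least cover the nightclub's forgone profit from cutting 3→1: 134 + 82 = 216.

$216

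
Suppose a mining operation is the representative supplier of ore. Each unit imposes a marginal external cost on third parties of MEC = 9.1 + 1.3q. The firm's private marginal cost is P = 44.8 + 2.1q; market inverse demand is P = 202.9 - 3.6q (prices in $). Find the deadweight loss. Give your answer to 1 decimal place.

DWL = $145.7

Market equilibrium (private): 44.8 + 2.1q = 202.9 - 3.6q → q_m = 27.7368.
Social marginal cost = private MC + MEC = 53.9 + 3.4q.
Set SMC = demand: 53.9 + 3.4q = 202.9 - 3.6q → q* = 21.2857.
Between q* and q_m the wedge SMC − demand runs linearly from 0 to MEC(q_m), so the loss is a triangle.
DWL = ½ × 6.4511 × 45.1579 = 145.6591.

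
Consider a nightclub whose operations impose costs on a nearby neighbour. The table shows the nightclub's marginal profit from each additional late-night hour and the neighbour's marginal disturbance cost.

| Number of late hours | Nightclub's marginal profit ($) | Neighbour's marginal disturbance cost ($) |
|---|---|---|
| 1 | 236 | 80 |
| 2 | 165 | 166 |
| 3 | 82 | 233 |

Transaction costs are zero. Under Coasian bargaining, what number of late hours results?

1

Bargaining reaches the level where marginal profit last exceeds marginal disturbance cost.
That holds through level 1 (236 ≥ 80) but not at 2 (165 < 166).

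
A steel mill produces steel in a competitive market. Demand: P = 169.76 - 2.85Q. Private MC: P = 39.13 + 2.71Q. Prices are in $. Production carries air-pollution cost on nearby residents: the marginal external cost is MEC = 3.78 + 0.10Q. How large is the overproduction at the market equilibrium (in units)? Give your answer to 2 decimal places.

1.08 units

Market equilibrium (private): 39.13 + 2.71Q = 169.76 - 2.85Q → Q_m = 23.4946.
Social marginal cost = private MC + MEC = 42.91 + 2.81Q.
Set SMC = demand: 42.91 + 2.81Q = 169.76 - 2.85Q → Q* = 22.4117.
Gap = |23.4946 − 22.4117| = 1.0829.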